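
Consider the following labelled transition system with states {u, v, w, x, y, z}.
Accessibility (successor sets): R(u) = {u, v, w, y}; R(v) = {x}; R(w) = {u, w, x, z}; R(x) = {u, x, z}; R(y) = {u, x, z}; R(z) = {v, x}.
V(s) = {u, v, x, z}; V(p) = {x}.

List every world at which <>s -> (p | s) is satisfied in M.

u, v, x, z

Let φ = <>s -> (p | s). Evaluate φ at each world:
  u (successors {u, v, w, y}): φ is true.
  v (successors {x}): φ is true.
  w (successors {u, w, x, z}): φ is false.
  x (successors {u, x, z}): φ is true.
  y (successors {u, x, z}): φ is false.
  z (successors {v, x}): φ is true.
For instance, at u:
  At u: <>s is true, p | s is true, so <>s -> (p | s) is true.
    At u: <>s requires s at some successor in {u, v, w, y}.
      s holds at u, so <>s is true at u.
Satisfying worlds: {u, v, x, z}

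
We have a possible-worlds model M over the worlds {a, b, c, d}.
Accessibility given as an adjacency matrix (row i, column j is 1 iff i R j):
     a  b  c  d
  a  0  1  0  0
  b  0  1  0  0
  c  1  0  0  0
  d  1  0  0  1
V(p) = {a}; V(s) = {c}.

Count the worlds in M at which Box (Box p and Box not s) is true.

0

Let φ = Box (Box p and Box not s). Evaluate φ at each world:
  a (successors {b}): φ is false.
  b (successors {b}): φ is false.
  c (successors {a}): φ is false.
  d (successors {a, d}): φ is false.
For instance, at c:
  At c: Box (Box p and Box not s) requires Box p and Box not s at every successor {a}.
    Box p and Box not s fails at a, so Box (Box p and Box not s) is false at c.
      At a: Box p is false, Box not s is true, so Box p and Box not s is false.
Satisfying worlds: none.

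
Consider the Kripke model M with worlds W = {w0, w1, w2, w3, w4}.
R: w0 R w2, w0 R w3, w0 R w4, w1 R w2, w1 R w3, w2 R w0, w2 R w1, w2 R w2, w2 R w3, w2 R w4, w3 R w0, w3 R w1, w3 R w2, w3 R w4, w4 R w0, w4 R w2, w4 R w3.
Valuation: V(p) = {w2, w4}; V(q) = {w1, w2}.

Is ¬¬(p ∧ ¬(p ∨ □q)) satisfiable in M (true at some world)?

Recall that □ψ holds at a world iff ψ holds at every accessible world, and ◇ψ holds iff ψ holds at some accessible world.
Let φ = ¬¬(p ∧ ¬(p ∨ □q)). Evaluate φ at each world:
  w0 (successors {w2, w3, w4}): φ is false.
  w1 (successors {w2, w3}): φ is false.
  w2 (successors {w0, w1, w2, w3, w4}): φ is false.
  w3 (successors {w0, w1, w2, w4}): φ is false.
  w4 (successors {w0, w2, w3}): φ is false.
For instance, at w0:
  At w0: ¬(p ∧ ¬(p ∨ □q)) is true, so ¬¬(p ∧ ¬(p ∨ □q)) is false.
    At w0: p ∧ ¬(p ∨ □q) is false, so ¬(p ∧ ¬(p ∨ □q)) is true.
      At w0: p is false, ¬(p ∨ □q) is true, so p ∧ ¬(p ∨ □q) is false.

No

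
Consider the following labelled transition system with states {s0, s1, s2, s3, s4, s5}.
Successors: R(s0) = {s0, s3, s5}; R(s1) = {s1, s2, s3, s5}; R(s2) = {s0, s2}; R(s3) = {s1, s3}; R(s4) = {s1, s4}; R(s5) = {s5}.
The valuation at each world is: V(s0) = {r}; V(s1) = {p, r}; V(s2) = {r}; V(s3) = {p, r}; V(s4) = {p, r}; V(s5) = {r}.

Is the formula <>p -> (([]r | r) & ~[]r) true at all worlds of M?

Recall that []ψ holds at a world iff ψ holds at every accessible world, and <>ψ holds iff ψ holds at some accessible world.
Let φ = <>p -> (([]r | r) & ~[]r). Evaluate φ at each world:
  s0 (successors {s0, s3, s5}): φ is false.
  s1 (successors {s1, s2, s3, s5}): φ is false.
  s2 (successors {s0, s2}): φ is true.
  s3 (successors {s1, s3}): φ is false.
  s4 (successors {s1, s4}): φ is false.
  s5 (successors {s5}): φ is true.
Detail at s0 (counterexample):
  At s0: <>p is true, ([]r | r) & ~[]r is false, so <>p -> (([]r | r) & ~[]r) is false.
    At s0: <>p requires p at some successor in {s0, s3, s5}.
      p holds at s3, so <>p is true at s0.
    At s0: []r | r is true, ~[]r is false, so ([]r | r) & ~[]r is false.
      At s0: []r is true, r is true, so []r | r is true.
      At s0: []r is true, so ~[]r is false.

No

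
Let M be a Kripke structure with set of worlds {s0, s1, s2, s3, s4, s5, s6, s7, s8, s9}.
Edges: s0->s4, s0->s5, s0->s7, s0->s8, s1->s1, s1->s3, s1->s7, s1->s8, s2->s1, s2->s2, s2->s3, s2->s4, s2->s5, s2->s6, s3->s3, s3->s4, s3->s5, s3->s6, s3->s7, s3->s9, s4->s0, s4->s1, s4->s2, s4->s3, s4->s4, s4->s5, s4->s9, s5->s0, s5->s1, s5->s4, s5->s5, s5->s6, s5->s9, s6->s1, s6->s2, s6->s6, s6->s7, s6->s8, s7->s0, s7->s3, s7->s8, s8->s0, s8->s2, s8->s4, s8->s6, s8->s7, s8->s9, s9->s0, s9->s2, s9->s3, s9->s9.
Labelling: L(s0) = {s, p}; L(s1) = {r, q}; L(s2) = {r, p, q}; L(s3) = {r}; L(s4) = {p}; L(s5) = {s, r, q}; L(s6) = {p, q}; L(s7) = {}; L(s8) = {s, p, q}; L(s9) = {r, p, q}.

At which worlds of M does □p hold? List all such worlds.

none

Let φ = □p. Evaluate φ at each world:
  s0 (successors {s4, s5, s7, s8}): φ is false.
  s1 (successors {s1, s3, s7, s8}): φ is false.
  s2 (successors {s1, s2, s3, s4, s5, s6}): φ is false.
  s3 (successors {s3, s4, s5, s6, s7, s9}): φ is false.
  s4 (successors {s0, s1, s2, s3, s4, s5, s9}): φ is false.
  s5 (successors {s0, s1, s4, s5, s6, s9}): φ is false.
  s6 (successors {s1, s2, s6, s7, s8}): φ is false.
  s7 (successors {s0, s3, s8}): φ is false.
  s8 (successors {s0, s2, s4, s6, s7, s9}): φ is false.
  s9 (successors {s0, s2, s3, s9}): φ is false.
For instance, at s3:
  At s3: □p requires p at every successor {s3, s4, s5, s6, s7, s9}.
    p fails at s3, so □p is false at s3.
Satisfying worlds: none.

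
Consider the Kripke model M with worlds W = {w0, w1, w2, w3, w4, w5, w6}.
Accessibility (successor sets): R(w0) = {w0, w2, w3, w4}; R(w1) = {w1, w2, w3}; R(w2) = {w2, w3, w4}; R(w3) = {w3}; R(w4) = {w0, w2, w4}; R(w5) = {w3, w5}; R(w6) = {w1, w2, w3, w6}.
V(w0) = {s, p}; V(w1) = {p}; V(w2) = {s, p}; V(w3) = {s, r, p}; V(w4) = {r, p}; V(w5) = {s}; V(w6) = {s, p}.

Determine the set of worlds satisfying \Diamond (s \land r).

Let φ = \Diamond (s \land r). Evaluate φ at each world:
  w0 (successors {w0, w2, w3, w4}): φ is true.
  w1 (successors {w1, w2, w3}): φ is true.
  w2 (successors {w2, w3, w4}): φ is true.
  w3 (successors {w3}): φ is true.
  w4 (successors {w0, w2, w4}): φ is false.
  w5 (successors {w3, w5}): φ is true.
  w6 (successors {w1, w2, w3, w6}): φ is true.
For instance, at w0:
  At w0: \Diamond (s \land r) requires s \land r at some successor in {w0, w2, w3, w4}.
    s \land r holds at w3, so \Diamond (s \land r) is true at w0.
Satisfying worlds: {w0, w1, w2, w3, w5, w6}

w0, w1, w2, w3, w5, w6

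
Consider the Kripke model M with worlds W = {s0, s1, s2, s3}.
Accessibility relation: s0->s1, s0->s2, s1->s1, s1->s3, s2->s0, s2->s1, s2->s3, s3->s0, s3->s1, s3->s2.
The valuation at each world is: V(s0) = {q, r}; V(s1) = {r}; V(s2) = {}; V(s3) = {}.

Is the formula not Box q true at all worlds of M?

Let φ = not Box q. Evaluate φ at each world:
  s0 (successors {s1, s2}): φ is true.
  s1 (successors {s1, s3}): φ is true.
  s2 (successors {s0, s1, s3}): φ is true.
  s3 (successors {s0, s1, s2}): φ is true.
For instance, at s3:
  At s3: Box q is false, so not Box q is true.
    At s3: Box q requires q at every successor {s0, s1, s2}.
      q fails at s1, so Box q is false at s3.

Yes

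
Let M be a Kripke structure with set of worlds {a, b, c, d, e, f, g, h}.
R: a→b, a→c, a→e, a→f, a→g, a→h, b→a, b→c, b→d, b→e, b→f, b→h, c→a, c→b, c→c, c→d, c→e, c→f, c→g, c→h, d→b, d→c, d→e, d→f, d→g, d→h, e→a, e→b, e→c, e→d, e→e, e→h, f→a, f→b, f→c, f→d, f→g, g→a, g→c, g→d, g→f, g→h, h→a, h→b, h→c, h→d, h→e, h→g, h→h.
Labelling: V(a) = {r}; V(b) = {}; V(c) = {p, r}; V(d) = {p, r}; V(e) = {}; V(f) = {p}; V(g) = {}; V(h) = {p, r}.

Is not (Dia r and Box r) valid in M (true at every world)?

Yes

Let φ = not (Dia r and Box r). Evaluate φ at each world:
  a (successors {b, c, e, f, g, h}): φ is true.
  b (successors {a, c, d, e, f, h}): φ is true.
  c (successors {a, b, c, d, e, f, g, h}): φ is true.
  d (successors {b, c, e, f, g, h}): φ is true.
  e (successors {a, b, c, d, e, h}): φ is true.
  f (successors {a, b, c, d, g}): φ is true.
  g (successors {a, c, d, f, h}): φ is true.
  h (successors {a, b, c, d, e, g, h}): φ is true.
For instance, at c:
  At c: Dia r and Box r is false, so not (Dia r and Box r) is true.
    At c: Dia r is true, Box r is false, so Dia r and Box r is false.
      At c: Dia r requires r at some successor in {a, b, c, d, e, f, g, h}.
        r holds at a, so Dia r is true at c.
      At c: Box r requires r at every successor {a, b, c, d, e, f, g, h}.
        r fails at b, so Box r is false at c.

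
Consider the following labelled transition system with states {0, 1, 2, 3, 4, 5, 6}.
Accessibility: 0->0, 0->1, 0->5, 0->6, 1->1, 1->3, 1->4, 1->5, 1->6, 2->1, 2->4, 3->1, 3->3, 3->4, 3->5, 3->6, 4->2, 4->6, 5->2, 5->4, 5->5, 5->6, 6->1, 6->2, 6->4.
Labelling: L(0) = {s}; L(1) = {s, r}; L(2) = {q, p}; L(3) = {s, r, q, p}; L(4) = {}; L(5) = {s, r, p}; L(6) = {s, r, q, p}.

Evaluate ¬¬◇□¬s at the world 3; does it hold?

No

At 3: ¬◇□¬s is true, so ¬¬◇□¬s is false.
  At 3: ◇□¬s is false, so ¬◇□¬s is true.
    At 3: ◇□¬s requires □¬s at some successor in {1, 3, 4, 5, 6}.
      At 1: □¬s is false.
      At 3: □¬s is false.
      At 4: □¬s is false.
      At 5: □¬s is false.
      At 6: □¬s is false.
    So ◇□¬s is false at 3.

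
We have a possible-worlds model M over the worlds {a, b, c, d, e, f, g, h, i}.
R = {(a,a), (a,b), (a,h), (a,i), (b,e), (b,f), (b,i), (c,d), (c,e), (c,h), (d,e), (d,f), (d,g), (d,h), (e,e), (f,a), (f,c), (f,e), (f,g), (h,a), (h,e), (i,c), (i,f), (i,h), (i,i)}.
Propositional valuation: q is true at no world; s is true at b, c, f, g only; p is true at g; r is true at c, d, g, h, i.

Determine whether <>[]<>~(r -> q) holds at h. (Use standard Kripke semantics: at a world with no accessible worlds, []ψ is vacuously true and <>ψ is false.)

No

At h: <>[]<>~(r -> q) requires []<>~(r -> q) at some successor in {a, e}.
  At a: []<>~(r -> q) is false.
  At e: []<>~(r -> q) is false.
So <>[]<>~(r -> q) is false at h.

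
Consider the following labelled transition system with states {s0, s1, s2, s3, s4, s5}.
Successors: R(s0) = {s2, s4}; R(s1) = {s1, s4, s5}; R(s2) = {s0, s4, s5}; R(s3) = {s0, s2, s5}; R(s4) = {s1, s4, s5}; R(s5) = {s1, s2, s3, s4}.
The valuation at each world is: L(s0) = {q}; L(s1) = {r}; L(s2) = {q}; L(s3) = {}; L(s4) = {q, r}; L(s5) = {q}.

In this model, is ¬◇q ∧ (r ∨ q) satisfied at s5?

No

Recall that ◇ψ holds at a world iff ψ holds at some accessible world.
At s5: ¬◇q is false, r ∨ q is true, so ¬◇q ∧ (r ∨ q) is false.
  At s5: ◇q is true, so ¬◇q is false.
    At s5: ◇q requires q at some successor in {s1, s2, s3, s4}.
      q holds at s2, so ◇q is true at s5.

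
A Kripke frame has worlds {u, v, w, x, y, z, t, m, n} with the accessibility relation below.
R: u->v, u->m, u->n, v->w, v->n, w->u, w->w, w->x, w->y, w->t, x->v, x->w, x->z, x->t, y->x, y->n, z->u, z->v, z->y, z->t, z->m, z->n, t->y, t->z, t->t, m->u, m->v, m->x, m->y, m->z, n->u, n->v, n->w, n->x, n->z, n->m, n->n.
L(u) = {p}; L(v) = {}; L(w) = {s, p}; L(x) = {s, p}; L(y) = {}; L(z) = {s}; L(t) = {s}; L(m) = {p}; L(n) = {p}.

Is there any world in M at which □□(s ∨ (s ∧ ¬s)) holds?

Recall that □ψ holds at a world iff ψ holds at every accessible world, and ◇ψ holds iff ψ holds at some accessible world.
Let φ = □□(s ∨ (s ∧ ¬s)). Evaluate φ at each world:
  u (successors {v, m, n}): φ is false.
  v (successors {w, n}): φ is false.
  w (successors {u, w, x, y, t}): φ is false.
  x (successors {v, w, z, t}): φ is false.
  y (successors {x, n}): φ is false.
  z (successors {u, v, y, t, m, n}): φ is false.
  t (successors {y, z, t}): φ is false.
  m (successors {u, v, x, y, z}): φ is false.
  n (successors {u, v, w, x, z, m, n}): φ is false.
For instance, at m:
  At m: □□(s ∨ (s ∧ ¬s)) requires □(s ∨ (s ∧ ¬s)) at every successor {u, v, x, y, z}.
    □(s ∨ (s ∧ ¬s)) fails at u, so □□(s ∨ (s ∧ ¬s)) is false at m.
      At u: □(s ∨ (s ∧ ¬s)) requires s ∨ (s ∧ ¬s) at every successor {v, m, n}.
        s ∨ (s ∧ ¬s) fails at v, so □(s ∨ (s ∧ ¬s)) is false at u.

No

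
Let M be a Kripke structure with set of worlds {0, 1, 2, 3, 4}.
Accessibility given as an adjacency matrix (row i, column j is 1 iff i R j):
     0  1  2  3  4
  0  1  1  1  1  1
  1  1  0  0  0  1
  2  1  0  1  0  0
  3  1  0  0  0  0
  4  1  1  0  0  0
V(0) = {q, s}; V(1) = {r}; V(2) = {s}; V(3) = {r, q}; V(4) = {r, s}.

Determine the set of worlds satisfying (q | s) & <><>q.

Let φ = (q | s) & <><>q. Evaluate φ at each world:
  0 (successors {0, 1, 2, 3, 4}): φ is true.
  1 (successors {0, 4}): φ is false.
  2 (successors {0, 2}): φ is true.
  3 (successors {0}): φ is true.
  4 (successors {0, 1}): φ is true.
For instance, at 3:
  At 3: q | s is true, <><>q is true, so (q | s) & <><>q is true.
    At 3: <><>q requires <>q at some successor in {0}.
      <>q holds at 0, so <><>q is true at 3.
Satisfying worlds: {0, 2, 3, 4}

0, 2, 3, 4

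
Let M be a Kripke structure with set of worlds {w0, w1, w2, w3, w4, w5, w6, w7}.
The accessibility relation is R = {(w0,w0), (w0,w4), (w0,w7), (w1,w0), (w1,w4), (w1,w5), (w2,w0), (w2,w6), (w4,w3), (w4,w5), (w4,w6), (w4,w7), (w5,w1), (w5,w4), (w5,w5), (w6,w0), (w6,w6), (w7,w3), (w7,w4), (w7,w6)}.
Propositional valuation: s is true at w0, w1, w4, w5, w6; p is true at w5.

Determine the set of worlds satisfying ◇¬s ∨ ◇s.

w0, w1, w2, w4, w5, w6, w7

Let φ = ◇¬s ∨ ◇s. Evaluate φ at each world:
  w0 (successors {w0, w4, w7}): φ is true.
  w1 (successors {w0, w4, w5}): φ is true.
  w2 (successors {w0, w6}): φ is true.
  w3 (successors ∅): φ is false.
  w4 (successors {w3, w5, w6, w7}): φ is true.
  w5 (successors {w1, w4, w5}): φ is true.
  w6 (successors {w0, w6}): φ is true.
  w7 (successors {w3, w4, w6}): φ is true.
For instance, at w5:
  At w5: ◇¬s is false, ◇s is true, so ◇¬s ∨ ◇s is true.
    At w5: ◇¬s requires ¬s at some successor in {w1, w4, w5}.
      At w1: ¬s is false.
      At w4: ¬s is false.
      At w5: ¬s is false.
    So ◇¬s is false at w5.
    At w5: ◇s requires s at some successor in {w1, w4, w5}.
      s holds at w1, so ◇s is true at w5.
Satisfying worlds: {w0, w1, w2, w4, w5, w6, w7}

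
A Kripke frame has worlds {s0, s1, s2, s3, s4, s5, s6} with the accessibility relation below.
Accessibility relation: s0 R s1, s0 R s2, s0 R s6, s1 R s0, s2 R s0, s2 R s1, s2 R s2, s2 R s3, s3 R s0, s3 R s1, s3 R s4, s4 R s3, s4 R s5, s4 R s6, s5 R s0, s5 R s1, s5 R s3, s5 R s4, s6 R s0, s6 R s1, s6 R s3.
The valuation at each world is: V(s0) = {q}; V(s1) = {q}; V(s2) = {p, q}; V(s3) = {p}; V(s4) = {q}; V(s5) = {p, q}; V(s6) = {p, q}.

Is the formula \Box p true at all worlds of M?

Recall that \Box ψ holds at a world iff ψ holds at every accessible world, and \Diamond ψ holds iff ψ holds at some accessible world.
Let φ = \Box p. Evaluate φ at each world:
  s0 (successors {s1, s2, s6}): φ is false.
  s1 (successors {s0}): φ is false.
  s2 (successors {s0, s1, s2, s3}): φ is false.
  s3 (successors {s0, s1, s4}): φ is false.
  s4 (successors {s3, s5, s6}): φ is true.
  s5 (successors {s0, s1, s3, s4}): φ is false.
  s6 (successors {s0, s1, s3}): φ is false.
Detail at s0 (counterexample):
  At s0: \Box p requires p at every successor {s1, s2, s6}.
    p fails at s1, so \Box p is false at s0.

No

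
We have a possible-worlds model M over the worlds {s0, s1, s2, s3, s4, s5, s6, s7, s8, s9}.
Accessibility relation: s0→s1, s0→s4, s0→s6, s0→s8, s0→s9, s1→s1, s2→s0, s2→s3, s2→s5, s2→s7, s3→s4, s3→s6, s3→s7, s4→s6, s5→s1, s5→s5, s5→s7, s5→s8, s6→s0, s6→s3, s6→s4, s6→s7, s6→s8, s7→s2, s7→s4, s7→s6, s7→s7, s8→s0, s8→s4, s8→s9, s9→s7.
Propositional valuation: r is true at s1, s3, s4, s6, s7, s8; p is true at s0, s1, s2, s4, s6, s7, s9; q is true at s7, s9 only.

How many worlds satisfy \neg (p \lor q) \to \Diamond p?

Recall that \Diamond ψ holds at a world iff ψ holds at some accessible world.
Let φ = \neg (p \lor q) \to \Diamond p. Evaluate φ at each world:
  s0 (successors {s1, s4, s6, s8, s9}): φ is true.
  s1 (successors {s1}): φ is true.
  s2 (successors {s0, s3, s5, s7}): φ is true.
  s3 (successors {s4, s6, s7}): φ is true.
  s4 (successors {s6}): φ is true.
  s5 (successors {s1, s5, s7, s8}): φ is true.
  s6 (successors {s0, s3, s4, s7, s8}): φ is true.
  s7 (successors {s2, s4, s6, s7}): φ is true.
  s8 (successors {s0, s4, s9}): φ is true.
  s9 (successors {s7}): φ is true.
For instance, at s6:
  At s6: \neg (p \lor q) is false, \Diamond p is true, so \neg (p \lor q) \to \Diamond p is true.
    At s6: \Diamond p requires p at some successor in {s0, s3, s4, s7, s8}.
      p holds at s0, so \Diamond p is true at s6.
Satisfying worlds: {s0, s1, s2, s3, s4, s5, s6, s7, s8, s9}

10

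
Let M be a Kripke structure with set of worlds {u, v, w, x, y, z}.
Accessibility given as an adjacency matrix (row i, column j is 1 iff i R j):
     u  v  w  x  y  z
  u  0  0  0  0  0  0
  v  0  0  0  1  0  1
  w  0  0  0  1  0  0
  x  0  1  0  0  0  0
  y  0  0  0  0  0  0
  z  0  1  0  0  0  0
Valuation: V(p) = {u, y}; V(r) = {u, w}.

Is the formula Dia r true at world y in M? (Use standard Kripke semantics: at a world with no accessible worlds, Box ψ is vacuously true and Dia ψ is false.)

No

At y: no accessible worlds, so Dia r is false.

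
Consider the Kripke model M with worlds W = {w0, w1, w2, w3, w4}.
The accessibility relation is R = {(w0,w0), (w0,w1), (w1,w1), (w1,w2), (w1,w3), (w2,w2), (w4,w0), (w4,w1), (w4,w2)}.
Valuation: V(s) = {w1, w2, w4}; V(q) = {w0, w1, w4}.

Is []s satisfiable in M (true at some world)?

Let φ = []s. Evaluate φ at each world:
  w0 (successors {w0, w1}): φ is false.
  w1 (successors {w1, w2, w3}): φ is false.
  w2 (successors {w2}): φ is true.
  w3 (successors ∅): φ is true.
  w4 (successors {w0, w1, w2}): φ is false.
Detail at w2 (witness):
  At w2: []s requires s at every successor {w2}.
    At w2: s is true.
  So []s is true at w2.

Yes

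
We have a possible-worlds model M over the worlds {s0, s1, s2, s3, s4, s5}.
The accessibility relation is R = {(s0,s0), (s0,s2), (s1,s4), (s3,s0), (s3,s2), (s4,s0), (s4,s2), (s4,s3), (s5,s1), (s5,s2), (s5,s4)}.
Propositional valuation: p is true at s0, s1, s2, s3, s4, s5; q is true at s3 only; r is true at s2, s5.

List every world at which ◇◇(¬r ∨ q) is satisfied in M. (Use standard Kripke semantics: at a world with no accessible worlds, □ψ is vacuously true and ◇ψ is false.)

Let φ = ◇◇(¬r ∨ q). Evaluate φ at each world:
  s0 (successors {s0, s2}): φ is true.
  s1 (successors {s4}): φ is true.
  s2 (successors ∅): φ is false.
  s3 (successors {s0, s2}): φ is true.
  s4 (successors {s0, s2, s3}): φ is true.
  s5 (successors {s1, s2, s4}): φ is true.
For instance, at s0:
  At s0: ◇◇(¬r ∨ q) requires ◇(¬r ∨ q) at some successor in {s0, s2}.
    ◇(¬r ∨ q) holds at s0, so ◇◇(¬r ∨ q) is true at s0.
      At s0: ◇(¬r ∨ q) requires ¬r ∨ q at some successor in {s0, s2}.
        ¬r ∨ q holds at s0, so ◇(¬r ∨ q) is true at s0.
Satisfying worlds: {s0, s1, s3, s4, s5}

s0, s1, s3, s4, s5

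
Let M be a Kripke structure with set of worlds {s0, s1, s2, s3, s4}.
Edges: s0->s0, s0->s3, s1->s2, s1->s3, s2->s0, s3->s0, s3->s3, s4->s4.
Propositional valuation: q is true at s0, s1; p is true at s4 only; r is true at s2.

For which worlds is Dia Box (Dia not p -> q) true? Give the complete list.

s1, s4

Let φ = Dia Box (Dia not p -> q). Evaluate φ at each world:
  s0 (successors {s0, s3}): φ is false.
  s1 (successors {s2, s3}): φ is true.
  s2 (successors {s0}): φ is false.
  s3 (successors {s0, s3}): φ is false.
  s4 (successors {s4}): φ is true.
For instance, at s0:
  At s0: Dia Box (Dia not p -> q) requires Box (Dia not p -> q) at some successor in {s0, s3}.
    At s0: Box (Dia not p -> q) is false.
    At s3: Box (Dia not p -> q) is false.
  So Dia Box (Dia not p -> q) is false at s0.
Satisfying worlds: {s1, s4}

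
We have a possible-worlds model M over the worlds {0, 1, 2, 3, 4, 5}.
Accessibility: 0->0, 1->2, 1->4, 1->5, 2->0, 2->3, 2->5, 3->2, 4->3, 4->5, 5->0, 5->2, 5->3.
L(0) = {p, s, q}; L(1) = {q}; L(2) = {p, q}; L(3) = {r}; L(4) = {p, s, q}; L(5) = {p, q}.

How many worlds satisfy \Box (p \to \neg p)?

Recall that \Box ψ holds at a world iff ψ holds at every accessible world, and \Diamond ψ holds iff ψ holds at some accessible world.
Let φ = \Box (p \to \neg p). Evaluate φ at each world:
  0 (successors {0}): φ is false.
  1 (successors {2, 4, 5}): φ is false.
  2 (successors {0, 3, 5}): φ is false.
  3 (successors {2}): φ is false.
  4 (successors {3, 5}): φ is false.
  5 (successors {0, 2, 3}): φ is false.
For instance, at 3:
  At 3: \Box (p \to \neg p) requires p \to \neg p at every successor {2}.
    p \to \neg p fails at 2, so \Box (p \to \neg p) is false at 3.
Satisfying worlds: none.

0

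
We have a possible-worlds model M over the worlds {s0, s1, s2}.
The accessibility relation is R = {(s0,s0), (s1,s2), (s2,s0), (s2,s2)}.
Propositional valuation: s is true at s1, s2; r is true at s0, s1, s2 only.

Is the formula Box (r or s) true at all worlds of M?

Let φ = Box (r or s). Evaluate φ at each world:
  s0 (successors {s0}): φ is true.
  s1 (successors {s2}): φ is true.
  s2 (successors {s0, s2}): φ is true.
For instance, at s2:
  At s2: Box (r or s) requires r or s at every successor {s0, s2}.
    At s0: r or s is true.
    At s2: r or s is true.
  So Box (r or s) is true at s2.

Yes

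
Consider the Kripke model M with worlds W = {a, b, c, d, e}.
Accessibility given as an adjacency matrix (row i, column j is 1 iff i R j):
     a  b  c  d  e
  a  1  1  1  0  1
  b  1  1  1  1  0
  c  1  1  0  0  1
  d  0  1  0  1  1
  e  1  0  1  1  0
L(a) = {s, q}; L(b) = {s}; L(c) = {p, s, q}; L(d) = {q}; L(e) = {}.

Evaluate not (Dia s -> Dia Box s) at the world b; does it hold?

Recall that Box ψ holds at a world iff ψ holds at every accessible world, and Dia ψ holds iff ψ holds at some accessible world.
At b: Dia s -> Dia Box s is false, so not (Dia s -> Dia Box s) is true.
  At b: Dia s is true, Dia Box s is false, so Dia s -> Dia Box s is false.
    At b: Dia s requires s at some successor in {a, b, c, d}.
      s holds at a, so Dia s is true at b.
    At b: Dia Box s requires Box s at some successor in {a, b, c, d}.
      At a: Box s is false.
      At b: Box s is false.
      At c: Box s is false.
      At d: Box s is false.
    So Dia Box s is false at b.

Yes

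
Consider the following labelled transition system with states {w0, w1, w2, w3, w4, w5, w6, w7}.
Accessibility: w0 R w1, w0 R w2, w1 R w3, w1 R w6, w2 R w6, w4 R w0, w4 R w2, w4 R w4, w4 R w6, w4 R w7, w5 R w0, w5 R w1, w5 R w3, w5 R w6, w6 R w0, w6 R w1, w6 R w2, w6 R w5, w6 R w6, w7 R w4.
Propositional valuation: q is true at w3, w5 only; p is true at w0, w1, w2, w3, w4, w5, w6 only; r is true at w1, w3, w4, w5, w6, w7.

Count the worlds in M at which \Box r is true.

Let φ = \Box r. Evaluate φ at each world:
  w0 (successors {w1, w2}): φ is false.
  w1 (successors {w3, w6}): φ is true.
  w2 (successors {w6}): φ is true.
  w3 (successors ∅): φ is true.
  w4 (successors {w0, w2, w4, w6, w7}): φ is false.
  w5 (successors {w0, w1, w3, w6}): φ is false.
  w6 (successors {w0, w1, w2, w5, w6}): φ is false.
  w7 (successors {w4}): φ is true.
For instance, at w5:
  At w5: \Box r requires r at every successor {w0, w1, w3, w6}.
    r fails at w0, so \Box r is false at w5.
Satisfying worlds: {w1, w2, w3, w7}

4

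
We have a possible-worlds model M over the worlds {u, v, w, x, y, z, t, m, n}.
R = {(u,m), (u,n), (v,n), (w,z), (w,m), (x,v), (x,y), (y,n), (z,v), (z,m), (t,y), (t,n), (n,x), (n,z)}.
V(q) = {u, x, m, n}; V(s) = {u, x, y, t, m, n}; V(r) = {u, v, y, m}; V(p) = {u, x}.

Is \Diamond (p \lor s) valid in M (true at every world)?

No

Let φ = \Diamond (p \lor s). Evaluate φ at each world:
  u (successors {m, n}): φ is true.
  v (successors {n}): φ is true.
  w (successors {z, m}): φ is true.
  x (successors {v, y}): φ is true.
  y (successors {n}): φ is true.
  z (successors {v, m}): φ is true.
  t (successors {y, n}): φ is true.
  m (successors ∅): φ is false.
  n (successors {x, z}): φ is true.
Detail at m (counterexample):
  At m: no accessible worlds, so \Diamond (p \lor s) is false.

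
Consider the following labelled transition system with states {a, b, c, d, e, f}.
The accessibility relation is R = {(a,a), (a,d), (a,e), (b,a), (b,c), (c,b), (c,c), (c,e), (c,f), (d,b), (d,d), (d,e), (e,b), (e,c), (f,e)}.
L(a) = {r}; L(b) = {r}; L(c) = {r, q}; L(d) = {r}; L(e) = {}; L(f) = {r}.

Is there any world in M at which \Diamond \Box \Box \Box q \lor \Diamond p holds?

No

Let φ = \Diamond \Box \Box \Box q \lor \Diamond p. Evaluate φ at each world:
  a (successors {a, d, e}): φ is false.
  b (successors {a, c}): φ is false.
  c (successors {b, c, e, f}): φ is false.
  d (successors {b, d, e}): φ is false.
  e (successors {b, c}): φ is false.
  f (successors {e}): φ is false.
For instance, at c:
  At c: \Diamond \Box \Box \Box q is false, \Diamond p is false, so \Diamond \Box \Box \Box q \lor \Diamond p is false.
    At c: \Diamond \Box \Box \Box q requires \Box \Box \Box q at some successor in {b, c, e, f}.
      At b: \Box \Box \Box q is false.
      At c: \Box \Box \Box q is false.
      At e: \Box \Box \Box q is false.
      At f: \Box \Box \Box q is false.
    So \Diamond \Box \Box \Box q is false at c.
    At c: \Diamond p requires p at some successor in {b, c, e, f}.
      At b: p is false.
      At c: p is false.
      At e: p is false.
      At f: p is false.
    So \Diamond p is false at c.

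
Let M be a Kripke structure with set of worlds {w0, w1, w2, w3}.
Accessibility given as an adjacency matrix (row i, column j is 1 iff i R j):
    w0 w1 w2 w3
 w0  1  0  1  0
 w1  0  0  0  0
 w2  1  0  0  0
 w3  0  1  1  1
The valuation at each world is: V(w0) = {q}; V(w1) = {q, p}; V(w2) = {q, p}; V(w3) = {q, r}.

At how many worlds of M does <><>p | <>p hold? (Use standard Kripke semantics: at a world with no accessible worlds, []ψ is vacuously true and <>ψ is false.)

3

Let φ = <><>p | <>p. Evaluate φ at each world:
  w0 (successors {w0, w2}): φ is true.
  w1 (successors ∅): φ is false.
  w2 (successors {w0}): φ is true.
  w3 (successors {w1, w2, w3}): φ is true.
For instance, at w2:
  At w2: <><>p is true, <>p is false, so <><>p | <>p is true.
    At w2: <><>p requires <>p at some successor in {w0}.
      <>p holds at w0, so <><>p is true at w2.
    At w2: <>p requires p at some successor in {w0}.
      At w0: p is false.
    So <>p is false at w2.
Satisfying worlds: {w0, w2, w3}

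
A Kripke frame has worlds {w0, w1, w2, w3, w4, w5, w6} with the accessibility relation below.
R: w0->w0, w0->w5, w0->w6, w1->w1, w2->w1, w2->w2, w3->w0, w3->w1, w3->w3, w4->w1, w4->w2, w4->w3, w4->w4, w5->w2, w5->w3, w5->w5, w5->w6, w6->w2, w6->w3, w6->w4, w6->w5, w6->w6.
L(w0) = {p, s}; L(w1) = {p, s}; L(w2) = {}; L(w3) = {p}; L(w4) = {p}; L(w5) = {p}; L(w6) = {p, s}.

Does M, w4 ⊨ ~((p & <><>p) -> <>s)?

At w4: (p & <><>p) -> <>s is true, so ~((p & <><>p) -> <>s) is false.
  At w4: p & <><>p is true, <>s is true, so (p & <><>p) -> <>s is true.
    At w4: p is true, <><>p is true, so p & <><>p is true.
      At w4: <><>p requires <>p at some successor in {w1, w2, w3, w4}.
        <>p holds at w1, so <><>p is true at w4.
    At w4: <>s requires s at some successor in {w1, w2, w3, w4}.
      s holds at w1, so <>s is true at w4.

No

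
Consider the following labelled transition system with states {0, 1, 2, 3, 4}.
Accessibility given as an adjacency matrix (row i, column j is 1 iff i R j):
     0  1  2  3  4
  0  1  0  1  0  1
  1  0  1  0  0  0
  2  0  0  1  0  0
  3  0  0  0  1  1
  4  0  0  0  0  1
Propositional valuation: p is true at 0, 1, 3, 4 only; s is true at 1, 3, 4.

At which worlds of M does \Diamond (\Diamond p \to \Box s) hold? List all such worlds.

Let φ = \Diamond (\Diamond p \to \Box s). Evaluate φ at each world:
  0 (successors {0, 2, 4}): φ is true.
  1 (successors {1}): φ is true.
  2 (successors {2}): φ is true.
  3 (successors {3, 4}): φ is true.
  4 (successors {4}): φ is true.
For instance, at 0:
  At 0: \Diamond (\Diamond p \to \Box s) requires \Diamond p \to \Box s at some successor in {0, 2, 4}.
    \Diamond p \to \Box s holds at 2, so \Diamond (\Diamond p \to \Box s) is true at 0.
      At 2: \Diamond p is false, \Box s is false, so \Diamond p \to \Box s is true.
Satisfying worlds: {0, 1, 2, 3, 4}

0, 1, 2, 3, 4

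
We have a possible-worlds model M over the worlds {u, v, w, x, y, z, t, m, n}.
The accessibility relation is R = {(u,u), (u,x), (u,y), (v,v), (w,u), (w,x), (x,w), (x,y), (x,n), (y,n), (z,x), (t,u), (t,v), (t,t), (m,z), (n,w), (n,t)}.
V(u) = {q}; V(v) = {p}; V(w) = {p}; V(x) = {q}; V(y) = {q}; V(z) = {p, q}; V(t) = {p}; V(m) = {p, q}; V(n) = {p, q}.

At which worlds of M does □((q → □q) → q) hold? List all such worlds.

u, w, y, z, m

Recall that □ψ holds at a world iff ψ holds at every accessible world, and ◇ψ holds iff ψ holds at some accessible world.
Let φ = □((q → □q) → q). Evaluate φ at each world:
  u (successors {u, x, y}): φ is true.
  v (successors {v}): φ is false.
  w (successors {u, x}): φ is true.
  x (successors {w, y, n}): φ is false.
  y (successors {n}): φ is true.
  z (successors {x}): φ is true.
  t (successors {u, v, t}): φ is false.
  m (successors {z}): φ is true.
  n (successors {w, t}): φ is false.
For instance, at t:
  At t: □((q → □q) → q) requires (q → □q) → q at every successor {u, v, t}.
    (q → □q) → q fails at v, so □((q → □q) → q) is false at t.
      At v: q → □q is true, q is false, so (q → □q) → q is false.
Satisfying worlds: {u, w, y, z, m}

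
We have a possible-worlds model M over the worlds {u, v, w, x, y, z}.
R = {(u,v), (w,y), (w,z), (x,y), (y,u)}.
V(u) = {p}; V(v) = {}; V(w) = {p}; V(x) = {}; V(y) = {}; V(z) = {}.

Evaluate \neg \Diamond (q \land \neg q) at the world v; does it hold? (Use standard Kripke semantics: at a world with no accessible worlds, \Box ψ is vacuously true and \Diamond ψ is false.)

Yes

Recall that \Diamond ψ holds at a world iff ψ holds at some accessible world.
At v: \Diamond (q \land \neg q) is false, so \neg \Diamond (q \land \neg q) is true.
  At v: no accessible worlds, so \Diamond (q \land \neg q) is false.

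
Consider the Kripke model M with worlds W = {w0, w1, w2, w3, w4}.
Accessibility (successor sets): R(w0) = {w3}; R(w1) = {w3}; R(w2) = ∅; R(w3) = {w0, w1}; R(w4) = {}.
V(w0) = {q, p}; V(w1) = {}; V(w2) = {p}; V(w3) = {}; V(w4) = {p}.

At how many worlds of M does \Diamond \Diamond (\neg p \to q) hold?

2

Let φ = \Diamond \Diamond (\neg p \to q). Evaluate φ at each world:
  w0 (successors {w3}): φ is true.
  w1 (successors {w3}): φ is true.
  w2 (successors ∅): φ is false.
  w3 (successors {w0, w1}): φ is false.
  w4 (successors ∅): φ is false.
For instance, at w1:
  At w1: \Diamond \Diamond (\neg p \to q) requires \Diamond (\neg p \to q) at some successor in {w3}.
    \Diamond (\neg p \to q) holds at w3, so \Diamond \Diamond (\neg p \to q) is true at w1.
      At w3: \Diamond (\neg p \to q) requires \neg p \to q at some successor in {w0, w1}.
        \neg p \to q holds at w0, so \Diamond (\neg p \to q) is true at w3.
Satisfying worlds: {w0, w1}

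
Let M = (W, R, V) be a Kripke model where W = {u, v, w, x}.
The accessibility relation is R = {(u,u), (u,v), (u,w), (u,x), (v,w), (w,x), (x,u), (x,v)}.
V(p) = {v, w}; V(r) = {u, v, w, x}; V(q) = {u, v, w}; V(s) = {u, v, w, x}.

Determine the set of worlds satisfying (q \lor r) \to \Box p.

Let φ = (q \lor r) \to \Box p. Evaluate φ at each world:
  u (successors {u, v, w, x}): φ is false.
  v (successors {w}): φ is true.
  w (successors {x}): φ is false.
  x (successors {u, v}): φ is false.
For instance, at u:
  At u: q \lor r is true, \Box p is false, so (q \lor r) \to \Box p is false.
    At u: \Box p requires p at every successor {u, v, w, x}.
      p fails at u, so \Box p is false at u.
Satisfying worlds: {v}

v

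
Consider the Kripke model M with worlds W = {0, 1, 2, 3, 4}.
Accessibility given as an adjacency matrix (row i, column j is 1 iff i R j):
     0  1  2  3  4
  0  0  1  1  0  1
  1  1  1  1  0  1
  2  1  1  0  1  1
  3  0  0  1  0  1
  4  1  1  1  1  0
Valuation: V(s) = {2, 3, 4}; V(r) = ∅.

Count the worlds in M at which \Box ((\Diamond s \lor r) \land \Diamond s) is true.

5

Let φ = \Box ((\Diamond s \lor r) \land \Diamond s). Evaluate φ at each world:
  0 (successors {1, 2, 4}): φ is true.
  1 (successors {0, 1, 2, 4}): φ is true.
  2 (successors {0, 1, 3, 4}): φ is true.
  3 (successors {2, 4}): φ is true.
  4 (successors {0, 1, 2, 3}): φ is true.
For instance, at 4:
  At 4: \Box ((\Diamond s \lor r) \land \Diamond s) requires (\Diamond s \lor r) \land \Diamond s at every successor {0, 1, 2, 3}.
    At 0: (\Diamond s \lor r) \land \Diamond s is true.
    At 1: (\Diamond s \lor r) \land \Diamond s is true.
    At 2: (\Diamond s \lor r) \land \Diamond s is true.
    At 3: (\Diamond s \lor r) \land \Diamond s is true.
  So \Box ((\Diamond s \lor r) \land \Diamond s) is true at 4.
Satisfying worlds: {0, 1, 2, 3, 4}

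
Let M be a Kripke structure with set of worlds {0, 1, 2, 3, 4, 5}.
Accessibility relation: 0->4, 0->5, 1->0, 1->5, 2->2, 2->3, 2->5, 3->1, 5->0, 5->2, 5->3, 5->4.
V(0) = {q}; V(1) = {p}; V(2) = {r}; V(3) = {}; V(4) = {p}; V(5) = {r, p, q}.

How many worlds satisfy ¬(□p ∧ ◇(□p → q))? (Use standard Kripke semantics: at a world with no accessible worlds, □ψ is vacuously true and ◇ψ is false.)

Recall that □ψ holds at a world iff ψ holds at every accessible world, and ◇ψ holds iff ψ holds at some accessible world.
Let φ = ¬(□p ∧ ◇(□p → q)). Evaluate φ at each world:
  0 (successors {4, 5}): φ is false.
  1 (successors {0, 5}): φ is true.
  2 (successors {2, 3, 5}): φ is true.
  3 (successors {1}): φ is false.
  4 (successors ∅): φ is true.
  5 (successors {0, 2, 3, 4}): φ is true.
For instance, at 0:
  At 0: □p ∧ ◇(□p → q) is true, so ¬(□p ∧ ◇(□p → q)) is false.
    At 0: □p is true, ◇(□p → q) is true, so □p ∧ ◇(□p → q) is true.
      At 0: □p requires p at every successor {4, 5}.
        At 4: p is true.
        At 5: p is true.
      So □p is true at 0.
      At 0: ◇(□p → q) requires □p → q at some successor in {4, 5}.
        □p → q holds at 5, so ◇(□p → q) is true at 0.
Satisfying worlds: {1, 2, 4, 5}

4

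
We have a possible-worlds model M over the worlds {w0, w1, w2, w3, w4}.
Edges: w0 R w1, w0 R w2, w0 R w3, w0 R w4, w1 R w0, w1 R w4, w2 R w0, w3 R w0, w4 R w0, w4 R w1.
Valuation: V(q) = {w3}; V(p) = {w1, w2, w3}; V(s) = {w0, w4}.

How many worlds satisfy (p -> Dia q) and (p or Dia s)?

2

Recall that Dia ψ holds at a world iff ψ holds at some accessible world.
Let φ = (p -> Dia q) and (p or Dia s). Evaluate φ at each world:
  w0 (successors {w1, w2, w3, w4}): φ is true.
  w1 (successors {w0, w4}): φ is false.
  w2 (successors {w0}): φ is false.
  w3 (successors {w0}): φ is false.
  w4 (successors {w0, w1}): φ is true.
For instance, at w0:
  At w0: p -> Dia q is true, p or Dia s is true, so (p -> Dia q) and (p or Dia s) is true.
    At w0: p is false, Dia q is true, so p -> Dia q is true.
      At w0: Dia q requires q at some successor in {w1, w2, w3, w4}.
        q holds at w3, so Dia q is true at w0.
    At w0: p is false, Dia s is true, so p or Dia s is true.
      At w0: Dia s requires s at some successor in {w1, w2, w3, w4}.
        s holds at w4, so Dia s is true at w0.
Satisfying worlds: {w0, w4}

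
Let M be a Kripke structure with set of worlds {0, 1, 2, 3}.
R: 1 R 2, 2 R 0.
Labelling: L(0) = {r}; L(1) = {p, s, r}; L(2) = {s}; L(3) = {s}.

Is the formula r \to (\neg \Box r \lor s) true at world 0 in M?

No

At 0: r is true, \neg \Box r \lor s is false, so r \to (\neg \Box r \lor s) is false.
  At 0: \neg \Box r is false, s is false, so \neg \Box r \lor s is false.
    At 0: \Box r is true, so \neg \Box r is false.
      At 0: no accessible worlds, so \Box r holds vacuously.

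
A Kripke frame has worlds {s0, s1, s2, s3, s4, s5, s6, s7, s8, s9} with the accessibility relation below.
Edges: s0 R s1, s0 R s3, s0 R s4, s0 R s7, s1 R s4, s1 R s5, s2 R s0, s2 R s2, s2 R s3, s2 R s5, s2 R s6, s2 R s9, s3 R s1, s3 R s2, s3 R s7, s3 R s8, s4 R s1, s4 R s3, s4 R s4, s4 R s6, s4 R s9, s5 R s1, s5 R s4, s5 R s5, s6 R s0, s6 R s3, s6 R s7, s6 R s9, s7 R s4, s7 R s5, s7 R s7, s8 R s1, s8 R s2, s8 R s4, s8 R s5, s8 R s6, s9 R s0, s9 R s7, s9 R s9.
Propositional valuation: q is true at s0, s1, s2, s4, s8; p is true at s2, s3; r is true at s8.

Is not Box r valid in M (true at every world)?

Yes

Recall that Box ψ holds at a world iff ψ holds at every accessible world, and Dia ψ holds iff ψ holds at some accessible world.
Let φ = not Box r. Evaluate φ at each world:
  s0 (successors {s1, s3, s4, s7}): φ is true.
  s1 (successors {s4, s5}): φ is true.
  s2 (successors {s0, s2, s3, s5, s6, s9}): φ is true.
  s3 (successors {s1, s2, s7, s8}): φ is true.
  s4 (successors {s1, s3, s4, s6, s9}): φ is true.
  s5 (successors {s1, s4, s5}): φ is true.
  s6 (successors {s0, s3, s7, s9}): φ is true.
  s7 (successors {s4, s5, s7}): φ is true.
  s8 (successors {s1, s2, s4, s5, s6}): φ is true.
  s9 (successors {s0, s7, s9}): φ is true.
For instance, at s5:
  At s5: Box r is false, so not Box r is true.
    At s5: Box r requires r at every successor {s1, s4, s5}.
      r fails at s1, so Box r is false at s5.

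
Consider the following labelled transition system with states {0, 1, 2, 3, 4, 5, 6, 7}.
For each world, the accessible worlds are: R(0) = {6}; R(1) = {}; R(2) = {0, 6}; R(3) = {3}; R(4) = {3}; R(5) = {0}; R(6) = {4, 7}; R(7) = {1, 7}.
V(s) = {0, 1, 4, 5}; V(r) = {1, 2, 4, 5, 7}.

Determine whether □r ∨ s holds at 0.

At 0: □r is false, s is true, so □r ∨ s is true.
  At 0: □r requires r at every successor {6}.
    r fails at 6, so □r is false at 0.

Yes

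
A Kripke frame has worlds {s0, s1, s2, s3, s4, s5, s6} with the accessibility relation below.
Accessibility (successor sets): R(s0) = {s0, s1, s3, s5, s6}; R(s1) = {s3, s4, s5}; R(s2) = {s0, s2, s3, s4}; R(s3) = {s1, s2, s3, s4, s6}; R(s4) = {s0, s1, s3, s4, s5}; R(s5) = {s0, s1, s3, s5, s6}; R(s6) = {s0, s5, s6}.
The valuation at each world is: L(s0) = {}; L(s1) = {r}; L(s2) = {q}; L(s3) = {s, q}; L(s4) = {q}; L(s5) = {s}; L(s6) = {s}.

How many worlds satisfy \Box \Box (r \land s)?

0

Recall that \Box ψ holds at a world iff ψ holds at every accessible world, and \Diamond ψ holds iff ψ holds at some accessible world.
Let φ = \Box \Box (r \land s). Evaluate φ at each world:
  s0 (successors {s0, s1, s3, s5, s6}): φ is false.
  s1 (successors {s3, s4, s5}): φ is false.
  s2 (successors {s0, s2, s3, s4}): φ is false.
  s3 (successors {s1, s2, s3, s4, s6}): φ is false.
  s4 (successors {s0, s1, s3, s4, s5}): φ is false.
  s5 (successors {s0, s1, s3, s5, s6}): φ is false.
  s6 (successors {s0, s5, s6}): φ is false.
For instance, at s6:
  At s6: \Box \Box (r \land s) requires \Box (r \land s) at every successor {s0, s5, s6}.
    \Box (r \land s) fails at s0, so \Box \Box (r \land s) is false at s6.
      At s0: \Box (r \land s) requires r \land s at every successor {s0, s1, s3, s5, s6}.
        r \land s fails at s0, so \Box (r \land s) is false at s0.
Satisfying worlds: none.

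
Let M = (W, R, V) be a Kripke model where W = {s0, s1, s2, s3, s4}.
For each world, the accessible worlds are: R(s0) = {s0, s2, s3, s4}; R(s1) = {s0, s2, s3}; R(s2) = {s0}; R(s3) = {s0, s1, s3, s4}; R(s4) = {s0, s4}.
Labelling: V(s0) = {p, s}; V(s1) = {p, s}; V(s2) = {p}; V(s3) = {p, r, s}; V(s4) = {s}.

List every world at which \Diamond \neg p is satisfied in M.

s0, s3, s4

Let φ = \Diamond \neg p. Evaluate φ at each world:
  s0 (successors {s0, s2, s3, s4}): φ is true.
  s1 (successors {s0, s2, s3}): φ is false.
  s2 (successors {s0}): φ is false.
  s3 (successors {s0, s1, s3, s4}): φ is true.
  s4 (successors {s0, s4}): φ is true.
For instance, at s4:
  At s4: \Diamond \neg p requires \neg p at some successor in {s0, s4}.
    \neg p holds at s4, so \Diamond \neg p is true at s4.
Satisfying worlds: {s0, s3, s4}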